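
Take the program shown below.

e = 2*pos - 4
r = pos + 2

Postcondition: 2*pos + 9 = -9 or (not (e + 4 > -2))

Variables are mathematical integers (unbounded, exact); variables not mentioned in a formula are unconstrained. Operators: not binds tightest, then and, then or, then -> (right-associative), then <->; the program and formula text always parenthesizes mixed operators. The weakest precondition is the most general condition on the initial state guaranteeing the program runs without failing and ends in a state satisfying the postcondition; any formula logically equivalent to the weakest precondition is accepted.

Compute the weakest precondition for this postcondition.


Working backward. After the program, the postcondition 2*pos + 9 = -9 or (not (e + 4 > -2)) must hold; in canonical form it is 2*pos = -18 or (not (e > -6)).
Before r := pos + 2: 2*pos = -18 or (not (e > -6))
Before e := 2*pos - 4: 2*pos = -18 or (not (2*pos > -2))
Answer: WP = 2*pos = -18 or (not (2*pos > -2))


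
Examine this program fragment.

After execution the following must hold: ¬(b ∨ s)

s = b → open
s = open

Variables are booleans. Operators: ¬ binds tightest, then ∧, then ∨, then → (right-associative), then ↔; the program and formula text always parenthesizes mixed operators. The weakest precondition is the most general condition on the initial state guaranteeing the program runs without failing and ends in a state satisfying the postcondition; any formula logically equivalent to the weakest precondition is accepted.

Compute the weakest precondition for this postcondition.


Working backward. After the program, ¬(b ∨ s) must hold.
Before s := open: ¬(b ∨ open)
Before s := b → open: ¬(b ∨ open)
Answer: WP = ¬(b ∨ open)


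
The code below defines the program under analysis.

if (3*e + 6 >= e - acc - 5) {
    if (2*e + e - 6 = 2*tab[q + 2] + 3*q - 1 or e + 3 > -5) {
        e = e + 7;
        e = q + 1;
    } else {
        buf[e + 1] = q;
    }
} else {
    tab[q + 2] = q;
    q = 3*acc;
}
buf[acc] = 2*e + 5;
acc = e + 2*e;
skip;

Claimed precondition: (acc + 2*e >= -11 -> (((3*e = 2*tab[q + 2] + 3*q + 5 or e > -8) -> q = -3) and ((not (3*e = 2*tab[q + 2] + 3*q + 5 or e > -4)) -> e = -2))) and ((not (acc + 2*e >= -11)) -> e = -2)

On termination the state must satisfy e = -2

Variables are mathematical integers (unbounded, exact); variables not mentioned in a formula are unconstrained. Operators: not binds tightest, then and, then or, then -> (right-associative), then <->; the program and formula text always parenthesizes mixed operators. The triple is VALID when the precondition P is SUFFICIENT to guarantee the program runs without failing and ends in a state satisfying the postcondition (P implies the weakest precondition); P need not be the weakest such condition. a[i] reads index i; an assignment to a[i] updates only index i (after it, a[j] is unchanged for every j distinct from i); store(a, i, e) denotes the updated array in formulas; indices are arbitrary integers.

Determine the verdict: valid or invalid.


Working backward. After the program, e = -2 must hold.
Before skip: e = -2
Before acc := e + 2*e: e = -2
Before buf[acc] := 2*e + 5: e = -2
Then branch requires ((3*e = 2*tab[q + 2] + 3*q + 5 or e > -8) -> q = -3) and ((not (3*e = 2*tab[q + 2] + 3*q + 5 or e > -8)) -> e = -2); else branch requires e = -2.
Before the if: (acc + 2*e >= -11 -> (((3*e = 2*tab[q + 2] + 3*q + 5 or e > -8) -> q = -3) and ((not (3*e = 2*tab[q + 2] + 3*q + 5 or e > -8)) -> e = -2))) and ((not (acc + 2*e >= -11)) -> e = -2)
The weakest precondition is (acc + 2*e >= -11 -> (((3*e = 2*tab[q + 2] + 3*q + 5 or e > -8) -> q = -3) and ((not (3*e = 2*tab[q + 2] + 3*q + 5 or e > -8)) -> e = -2))) and ((not (acc + 2*e >= -11)) -> e = -2).
Check whether (acc + 2*e >= -11 -> (((3*e = 2*tab[q + 2] + 3*q + 5 or e > -8) -> q = -3) and ((not (3*e = 2*tab[q + 2] + 3*q + 5 or e > -4)) -> e = -2))) and ((not (acc + 2*e >= -11)) -> e = -2) implies it.
Every state satisfying the precondition satisfies the weakest precondition: the implication holds.
Answer: valid


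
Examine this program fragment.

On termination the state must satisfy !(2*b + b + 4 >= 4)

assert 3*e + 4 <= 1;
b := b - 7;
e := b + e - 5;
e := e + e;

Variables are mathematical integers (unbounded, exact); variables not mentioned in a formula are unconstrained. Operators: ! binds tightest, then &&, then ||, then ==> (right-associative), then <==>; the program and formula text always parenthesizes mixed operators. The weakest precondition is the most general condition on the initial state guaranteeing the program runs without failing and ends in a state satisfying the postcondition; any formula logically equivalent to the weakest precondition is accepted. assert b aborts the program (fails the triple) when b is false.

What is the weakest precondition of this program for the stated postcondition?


Working backward. After the program, the postcondition !(2*b + b + 4 >= 4) must hold; in canonical form it is !(3*b >= 0).
Before e := e + e: !(3*b >= 0)
Before e := b + e - 5: !(3*b >= 0)
Before b := b - 7: !(3*b >= 21)
Before assert 3*e + 4 <= 1: 3*e <= -3 && (!(3*b >= 21))
Answer: WP = 3*e <= -3 && (!(3*b >= 21))


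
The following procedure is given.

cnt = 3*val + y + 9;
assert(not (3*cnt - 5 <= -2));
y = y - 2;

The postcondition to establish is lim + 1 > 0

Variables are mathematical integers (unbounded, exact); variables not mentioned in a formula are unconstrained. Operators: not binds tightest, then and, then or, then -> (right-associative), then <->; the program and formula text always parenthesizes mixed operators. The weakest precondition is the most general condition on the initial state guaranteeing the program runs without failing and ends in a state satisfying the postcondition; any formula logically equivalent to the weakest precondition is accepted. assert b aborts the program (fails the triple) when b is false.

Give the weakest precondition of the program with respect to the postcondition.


Working backward. After the program, the postcondition lim + 1 > 0 must hold; in canonical form it is lim > -1.
Before y := y - 2: lim > -1
Before assert not (3*cnt - 5 <= -2): (not (3*cnt <= 3)) and lim > -1
Before cnt := 3*val + y + 9: (not (9*val + 3*y <= -24)) and lim > -1
Answer: WP = (not (9*val + 3*y <= -24)) and lim > -1


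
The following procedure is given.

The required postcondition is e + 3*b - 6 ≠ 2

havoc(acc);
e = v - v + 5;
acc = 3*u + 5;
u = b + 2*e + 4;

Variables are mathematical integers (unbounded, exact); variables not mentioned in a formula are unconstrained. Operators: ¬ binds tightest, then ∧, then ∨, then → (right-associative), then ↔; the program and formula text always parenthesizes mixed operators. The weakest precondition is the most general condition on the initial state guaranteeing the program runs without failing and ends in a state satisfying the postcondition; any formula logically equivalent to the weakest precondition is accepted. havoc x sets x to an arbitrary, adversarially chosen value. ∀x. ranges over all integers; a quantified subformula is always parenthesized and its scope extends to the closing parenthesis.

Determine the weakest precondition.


Working backward. After the program, the postcondition e + 3*b - 6 ≠ 2 must hold; in canonical form it is 3*b + e ≠ 8.
Before u := b + 2*e + 4: 3*b + e ≠ 8
Before acc := 3*u + 5: 3*b + e ≠ 8
Before e := v - v + 5: 3*b ≠ 3
Before havoc acc: 3*b ≠ 3
Answer: WP = 3*b ≠ 3


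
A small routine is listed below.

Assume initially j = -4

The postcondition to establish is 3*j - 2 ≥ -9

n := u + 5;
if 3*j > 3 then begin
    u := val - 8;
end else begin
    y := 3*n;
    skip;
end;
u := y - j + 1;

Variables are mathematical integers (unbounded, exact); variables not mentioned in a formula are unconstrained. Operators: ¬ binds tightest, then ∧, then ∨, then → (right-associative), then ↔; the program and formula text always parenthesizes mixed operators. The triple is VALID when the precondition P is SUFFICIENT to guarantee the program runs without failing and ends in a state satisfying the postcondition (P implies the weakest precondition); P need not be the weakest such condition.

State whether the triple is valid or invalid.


Working backward. After the program, the postcondition 3*j - 2 ≥ -9 must hold; in canonical form it is 3*j ≥ -7.
Before u := y - j + 1: 3*j ≥ -7
Then branch requires 3*j ≥ -7; else branch requires 3*j ≥ -7.
Before the if: (3*j > 3 → 3*j ≥ -7) ∧ ((¬(3*j > 3)) → 3*j ≥ -7)
Before n := u + 5: (3*j > 3 → 3*j ≥ -7) ∧ ((¬(3*j > 3)) → 3*j ≥ -7)
The weakest precondition is (3*j > 3 → 3*j ≥ -7) ∧ ((¬(3*j > 3)) → 3*j ≥ -7).
Check whether j = -4 implies it.
Countermodel: at the initial state j = -4, the precondition holds but the weakest precondition fails.
Answer: invalid


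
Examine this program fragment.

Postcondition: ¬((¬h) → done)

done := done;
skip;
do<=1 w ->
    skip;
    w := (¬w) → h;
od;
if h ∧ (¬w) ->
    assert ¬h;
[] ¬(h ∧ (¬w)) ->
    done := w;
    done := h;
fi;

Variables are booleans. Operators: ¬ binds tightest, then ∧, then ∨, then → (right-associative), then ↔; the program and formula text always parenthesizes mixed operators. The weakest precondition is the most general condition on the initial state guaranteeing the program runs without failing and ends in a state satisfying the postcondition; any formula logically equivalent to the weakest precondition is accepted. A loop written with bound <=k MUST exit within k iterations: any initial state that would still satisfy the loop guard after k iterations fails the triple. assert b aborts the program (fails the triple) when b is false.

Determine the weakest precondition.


Working backward. After the program, ¬((¬h) → done) must hold.
Then branch requires (¬h) ∧ (¬((¬h) → done)); else branch requires ¬((¬h) → h).
Before the if: ((h ∧ (¬w)) → ((¬h) ∧ (¬((¬h) → done)))) ∧ ((¬(h ∧ (¬w))) → (¬((¬h) → h)))
Before the loop (bound <=1), unroll the exhaustion recursion (WP_0 = exit-now case; WP_j = one more guarded iteration, up to j = 1):
  WP_0: (¬w) ∧ ((h ∧ (¬w)) → ((¬h) ∧ (¬((¬h) → done)))) ∧ ((¬(h ∧ (¬w))) → (¬((¬h) → h)))
  WP_1: (w → ((¬((¬w) → h)) ∧ ((h ∧ (¬((¬w) → h))) → ((¬h) ∧ (¬((¬h) → done)))) ∧ ((¬(h ∧ (¬((¬w) → h)))) → (¬((¬h) → h))))) ∧ ((¬w) → (((h ∧ (¬w)) → ((¬h) ∧ (¬((¬h) → done)))) ∧ ((¬(h ∧ (¬w))) → (¬((¬h) → h)))))
So before the loop: (w → ((¬((¬w) → h)) ∧ ((h ∧ (¬((¬w) → h))) → ((¬h) ∧ (¬((¬h) → done)))) ∧ ((¬(h ∧ (¬((¬w) → h)))) → (¬((¬h) → h))))) ∧ ((¬w) → (((h ∧ (¬w)) → ((¬h) ∧ (¬((¬h) → done)))) ∧ ((¬(h ∧ (¬w))) → (¬((¬h) → h)))))
Before skip: (w → ((¬((¬w) → h)) ∧ ((h ∧ (¬((¬w) → h))) → ((¬h) ∧ (¬((¬h) → done)))) ∧ ((¬(h ∧ (¬((¬w) → h)))) → (¬((¬h) → h))))) ∧ ((¬w) → (((h ∧ (¬w)) → ((¬h) ∧ (¬((¬h) → done)))) ∧ ((¬(h ∧ (¬w))) → (¬((¬h) → h)))))
Before done := done: (w → ((¬((¬w) → h)) ∧ ((h ∧ (¬((¬w) → h))) → ((¬h) ∧ (¬((¬h) → done)))) ∧ ((¬(h ∧ (¬((¬w) → h)))) → (¬((¬h) → h))))) ∧ ((¬w) → (((h ∧ (¬w)) → ((¬h) ∧ (¬((¬h) → done)))) ∧ ((¬(h ∧ (¬w))) → (¬((¬h) → h)))))
Answer: WP = (w → ((¬((¬w) → h)) ∧ ((h ∧ (¬((¬w) → h))) → ((¬h) ∧ (¬((¬h) → done)))) ∧ ((¬(h ∧ (¬((¬w) → h)))) → (¬((¬h) → h))))) ∧ ((¬w) → (((h ∧ (¬w)) → ((¬h) ∧ (¬((¬h) → done)))) ∧ ((¬(h ∧ (¬w))) → (¬((¬h) → h)))))


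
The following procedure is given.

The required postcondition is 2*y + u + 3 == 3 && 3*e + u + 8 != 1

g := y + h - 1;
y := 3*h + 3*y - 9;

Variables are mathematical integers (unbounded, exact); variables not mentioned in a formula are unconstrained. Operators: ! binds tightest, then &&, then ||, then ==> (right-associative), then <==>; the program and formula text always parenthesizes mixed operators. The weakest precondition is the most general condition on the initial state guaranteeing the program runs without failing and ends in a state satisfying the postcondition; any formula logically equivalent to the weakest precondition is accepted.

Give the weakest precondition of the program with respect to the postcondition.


Working backward. After the program, the postcondition 2*y + u + 3 == 3 && 3*e + u + 8 != 1 must hold; in canonical form it is u + 2*y == 0 && 3*e + u != -7.
Before y := 3*h + 3*y - 9: 6*h + u + 6*y == 18 && 3*e + u != -7
Before g := y + h - 1: 6*h + u + 6*y == 18 && 3*e + u != -7
Answer: WP = 6*h + u + 6*y == 18 && 3*e + u != -7


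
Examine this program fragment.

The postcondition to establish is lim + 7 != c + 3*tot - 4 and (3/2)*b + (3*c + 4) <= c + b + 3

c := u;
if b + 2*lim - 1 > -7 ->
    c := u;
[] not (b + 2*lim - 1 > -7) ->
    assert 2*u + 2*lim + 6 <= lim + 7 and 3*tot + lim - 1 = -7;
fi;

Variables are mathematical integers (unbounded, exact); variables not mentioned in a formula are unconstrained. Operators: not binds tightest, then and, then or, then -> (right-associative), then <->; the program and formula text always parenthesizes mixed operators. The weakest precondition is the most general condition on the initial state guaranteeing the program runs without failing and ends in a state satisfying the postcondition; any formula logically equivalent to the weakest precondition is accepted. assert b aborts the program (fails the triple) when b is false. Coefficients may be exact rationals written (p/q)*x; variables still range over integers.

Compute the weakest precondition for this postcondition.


Working backward. After the program, the postcondition lim + 7 != c + 3*tot - 4 and (3/2)*b + (3*c + 4) <= c + b + 3 must hold; in canonical form it is lim != c + 3*tot - 11 and (1/2)*b + 2*c <= -1.
Then branch requires lim != 3*tot + u - 11 and (1/2)*b + 2*u <= -1; else branch requires lim + 2*u <= 1 and lim + 3*tot = -6 and lim != c + 3*tot - 11 and (1/2)*b + 2*c <= -1.
Before the if: (b + 2*lim > -6 -> (lim != 3*tot + u - 11 and (1/2)*b + 2*u <= -1)) and ((not (b + 2*lim > -6)) -> (lim + 2*u <= 1 and lim + 3*tot = -6 and lim != c + 3*tot - 11 and (1/2)*b + 2*c <= -1))
Before c := u: (b + 2*lim > -6 -> (lim != 3*tot + u - 11 and (1/2)*b + 2*u <= -1)) and ((not (b + 2*lim > -6)) -> (lim + 2*u <= 1 and lim + 3*tot = -6 and lim != 3*tot + u - 11 and (1/2)*b + 2*u <= -1))
Answer: WP = (b + 2*lim > -6 -> (lim != 3*tot + u - 11 and (1/2)*b + 2*u <= -1)) and ((not (b + 2*lim > -6)) -> (lim + 2*u <= 1 and lim + 3*tot = -6 and lim != 3*tot + u - 11 and (1/2)*b + 2*u <= -1))


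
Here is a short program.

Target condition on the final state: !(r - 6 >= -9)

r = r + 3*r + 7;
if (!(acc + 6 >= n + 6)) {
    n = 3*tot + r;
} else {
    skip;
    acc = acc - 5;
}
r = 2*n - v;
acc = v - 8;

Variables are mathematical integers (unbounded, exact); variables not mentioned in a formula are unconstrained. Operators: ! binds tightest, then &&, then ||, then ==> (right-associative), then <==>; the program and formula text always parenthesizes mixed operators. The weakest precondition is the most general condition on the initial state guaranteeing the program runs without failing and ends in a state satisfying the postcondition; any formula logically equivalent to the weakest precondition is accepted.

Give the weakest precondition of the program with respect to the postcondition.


Working backward. After the program, the postcondition !(r - 6 >= -9) must hold; in canonical form it is !(r >= -3).
Before acc := v - 8: !(r >= -3)
Before r := 2*n - v: !(2*n >= v - 3)
Then branch requires !(2*r + 6*tot >= v - 3); else branch requires !(2*n >= v - 3).
Before the if: ((!(acc >= n)) ==> (!(2*r + 6*tot >= v - 3))) && (acc >= n ==> (!(2*n >= v - 3)))
Before r := r + 3*r + 7: ((!(acc >= n)) ==> (!(8*r + 6*tot >= v - 17))) && (acc >= n ==> (!(2*n >= v - 3)))
Answer: WP = ((!(acc >= n)) ==> (!(8*r + 6*tot >= v - 17))) && (acc >= n ==> (!(2*n >= v - 3)))


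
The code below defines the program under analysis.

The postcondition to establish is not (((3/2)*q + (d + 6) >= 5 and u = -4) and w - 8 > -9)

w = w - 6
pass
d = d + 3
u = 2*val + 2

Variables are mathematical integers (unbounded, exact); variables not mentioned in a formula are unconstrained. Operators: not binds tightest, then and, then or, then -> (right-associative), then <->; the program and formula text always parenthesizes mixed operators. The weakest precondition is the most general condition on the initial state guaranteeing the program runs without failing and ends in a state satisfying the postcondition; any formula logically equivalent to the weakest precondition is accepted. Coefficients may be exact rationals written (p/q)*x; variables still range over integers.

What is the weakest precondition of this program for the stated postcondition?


Working backward. After the program, the postcondition not (((3/2)*q + (d + 6) >= 5 and u = -4) and w - 8 > -9) must hold; in canonical form it is not (d + (3/2)*q >= -1 and u = -4 and w > -1).
Before u := 2*val + 2: not (d + (3/2)*q >= -1 and 2*val = -6 and w > -1)
Before d := d + 3: not (d + (3/2)*q >= -4 and 2*val = -6 and w > -1)
Before skip: not (d + (3/2)*q >= -4 and 2*val = -6 and w > -1)
Before w := w - 6: not (d + (3/2)*q >= -4 and 2*val = -6 and w > 5)
Answer: WP = not (d + (3/2)*q >= -4 and 2*val = -6 and w > 5)


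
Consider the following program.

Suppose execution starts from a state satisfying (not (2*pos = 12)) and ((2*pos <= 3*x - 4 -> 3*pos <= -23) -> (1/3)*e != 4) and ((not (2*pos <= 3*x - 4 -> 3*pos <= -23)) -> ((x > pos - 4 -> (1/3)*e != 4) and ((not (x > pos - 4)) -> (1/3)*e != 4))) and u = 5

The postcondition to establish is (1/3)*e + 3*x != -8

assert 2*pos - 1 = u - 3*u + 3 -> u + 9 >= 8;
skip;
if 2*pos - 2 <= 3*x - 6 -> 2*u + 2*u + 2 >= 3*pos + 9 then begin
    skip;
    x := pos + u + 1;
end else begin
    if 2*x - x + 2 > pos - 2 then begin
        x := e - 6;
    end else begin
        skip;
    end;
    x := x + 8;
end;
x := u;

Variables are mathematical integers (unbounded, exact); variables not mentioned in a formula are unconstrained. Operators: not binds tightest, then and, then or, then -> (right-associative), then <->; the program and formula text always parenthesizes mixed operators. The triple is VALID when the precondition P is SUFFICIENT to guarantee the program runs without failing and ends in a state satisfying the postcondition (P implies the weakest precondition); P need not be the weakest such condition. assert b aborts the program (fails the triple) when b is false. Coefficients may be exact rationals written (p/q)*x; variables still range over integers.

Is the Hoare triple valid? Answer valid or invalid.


Working backward. After the program, (1/3)*e + 3*x != -8 must hold.
Before x := u: (1/3)*e + 3*u != -8
Then branch requires (1/3)*e + 3*u != -8; else branch requires (x > pos - 4 -> (1/3)*e + 3*u != -8) and ((not (x > pos - 4)) -> (1/3)*e + 3*u != -8).
Before the if: ((2*pos <= 3*x - 4 -> 4*u >= 3*pos + 7) -> (1/3)*e + 3*u != -8) and ((not (2*pos <= 3*x - 4 -> 4*u >= 3*pos + 7)) -> ((x > pos - 4 -> (1/3)*e + 3*u != -8) and ((not (x > pos - 4)) -> (1/3)*e + 3*u != -8)))
Before skip: ((2*pos <= 3*x - 4 -> 4*u >= 3*pos + 7) -> (1/3)*e + 3*u != -8) and ((not (2*pos <= 3*x - 4 -> 4*u >= 3*pos + 7)) -> ((x > pos - 4 -> (1/3)*e + 3*u != -8) and ((not (x > pos - 4)) -> (1/3)*e + 3*u != -8)))
Before assert 2*pos - 1 = u - 3*u + 3 -> u + 9 >= 8: (2*pos + 2*u = 4 -> u >= -1) and ((2*pos <= 3*x - 4 -> 4*u >= 3*pos + 7) -> (1/3)*e + 3*u != -8) and ((not (2*pos <= 3*x - 4 -> 4*u >= 3*pos + 7)) -> ((x > pos - 4 -> (1/3)*e + 3*u != -8) and ((not (x > pos - 4)) -> (1/3)*e + 3*u != -8)))
The weakest precondition is (2*pos + 2*u = 4 -> u >= -1) and ((2*pos <= 3*x - 4 -> 4*u >= 3*pos + 7) -> (1/3)*e + 3*u != -8) and ((not (2*pos <= 3*x - 4 -> 4*u >= 3*pos + 7)) -> ((x > pos - 4 -> (1/3)*e + 3*u != -8) and ((not (x > pos - 4)) -> (1/3)*e + 3*u != -8))).
Check whether (not (2*pos = 12)) and ((2*pos <= 3*x - 4 -> 3*pos <= -23) -> (1/3)*e != 4) and ((not (2*pos <= 3*x - 4 -> 3*pos <= -23)) -> ((x > pos - 4 -> (1/3)*e != 4) and ((not (x > pos - 4)) -> (1/3)*e != 4))) and u = 5 implies it.
Countermodel: at the initial state e = -69, pos = 5, u = 5, x = 5, the precondition holds but the weakest precondition fails.
Answer: invalid


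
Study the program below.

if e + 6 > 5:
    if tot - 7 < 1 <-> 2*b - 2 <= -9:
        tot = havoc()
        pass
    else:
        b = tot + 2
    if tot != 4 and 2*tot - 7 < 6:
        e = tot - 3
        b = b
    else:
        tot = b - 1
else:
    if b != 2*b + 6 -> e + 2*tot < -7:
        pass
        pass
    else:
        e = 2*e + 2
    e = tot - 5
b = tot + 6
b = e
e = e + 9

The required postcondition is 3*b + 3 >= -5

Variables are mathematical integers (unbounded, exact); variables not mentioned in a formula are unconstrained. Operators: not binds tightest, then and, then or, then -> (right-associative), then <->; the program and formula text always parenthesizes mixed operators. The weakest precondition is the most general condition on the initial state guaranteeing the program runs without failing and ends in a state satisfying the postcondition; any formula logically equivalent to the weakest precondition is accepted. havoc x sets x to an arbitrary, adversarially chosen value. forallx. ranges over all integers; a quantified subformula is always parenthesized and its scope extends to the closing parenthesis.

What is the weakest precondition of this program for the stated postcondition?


Working backward. After the program, the postcondition 3*b + 3 >= -5 must hold; in canonical form it is 3*b >= -8.
Before e := e + 9: 3*b >= -8
Before b := e: 3*e >= -8
Before b := tot + 6: 3*e >= -8
Then branch requires ((tot < 8 <-> 2*b <= -7) -> (forall tot_1. (((tot_1 != 4 and 2*tot_1 < 13) -> 3*tot_1 >= 1) and ((not (tot_1 != 4 and 2*tot_1 < 13)) -> 3*e >= -8)))) and ((not (tot < 8 <-> 2*b <= -7)) -> (((tot != 4 and 2*tot < 13) -> 3*tot >= 1) and ((not (tot != 4 and 2*tot < 13)) -> 3*e >= -8))); else branch requires ((b != -6 -> e + 2*tot < -7) -> 3*tot >= 7) and ((not (b != -6 -> e + 2*tot < -7)) -> 3*tot >= 7).
Before the if: (e > -1 -> (((tot < 8 <-> 2*b <= -7) -> (forall tot_1. (((tot_1 != 4 and 2*tot_1 < 13) -> 3*tot_1 >= 1) and ((not (tot_1 != 4 and 2*tot_1 < 13)) -> 3*e >= -8)))) and ((not (tot < 8 <-> 2*b <= -7)) -> (((tot != 4 and 2*tot < 13) -> 3*tot >= 1) and ((not (tot != 4 and 2*tot < 13)) -> 3*e >= -8))))) and ((not (e > -1)) -> (((b != -6 -> e + 2*tot < -7) -> 3*tot >= 7) and ((not (b != -6 -> e + 2*tot < -7)) -> 3*tot >= 7)))
Answer: WP = (e > -1 -> (((tot < 8 <-> 2*b <= -7) -> (forall tot_1. (((tot_1 != 4 and 2*tot_1 < 13) -> 3*tot_1 >= 1) and ((not (tot_1 != 4 and 2*tot_1 < 13)) -> 3*e >= -8)))) and ((not (tot < 8 <-> 2*b <= -7)) -> (((tot != 4 and 2*tot < 13) -> 3*tot >= 1) and ((not (tot != 4 and 2*tot < 13)) -> 3*e >= -8))))) and ((not (e > -1)) -> (((b != -6 -> e + 2*tot < -7) -> 3*tot >= 7) and ((not (b != -6 -> e + 2*tot < -7)) -> 3*tot >= 7)))


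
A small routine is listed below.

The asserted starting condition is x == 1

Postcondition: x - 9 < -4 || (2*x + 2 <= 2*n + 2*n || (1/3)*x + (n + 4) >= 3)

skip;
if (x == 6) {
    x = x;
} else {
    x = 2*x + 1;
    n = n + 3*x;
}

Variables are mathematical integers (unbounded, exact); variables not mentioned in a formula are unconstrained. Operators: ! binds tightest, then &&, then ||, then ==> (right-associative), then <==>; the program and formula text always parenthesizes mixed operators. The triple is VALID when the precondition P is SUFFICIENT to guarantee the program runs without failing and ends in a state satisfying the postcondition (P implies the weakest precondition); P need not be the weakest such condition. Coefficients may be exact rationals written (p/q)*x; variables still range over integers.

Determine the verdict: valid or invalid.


Working backward. After the program, the postcondition x - 9 < -4 || (2*x + 2 <= 2*n + 2*n || (1/3)*x + (n + 4) >= 3) must hold; in canonical form it is x < 5 || 2*x <= 4*n - 2 || n + (1/3)*x >= -1.
Then branch requires x < 5 || 2*x <= 4*n - 2 || n + (1/3)*x >= -1; else branch requires 2*x < 4 || 4*n + 20*x >= -8 || n + (20/3)*x >= -13/3.
Before the if: (x == 6 ==> (x < 5 || 2*x <= 4*n - 2 || n + (1/3)*x >= -1)) && ((!(x == 6)) ==> (2*x < 4 || 4*n + 20*x >= -8 || n + (20/3)*x >= -13/3))
Before skip: (x == 6 ==> (x < 5 || 2*x <= 4*n - 2 || n + (1/3)*x >= -1)) && ((!(x == 6)) ==> (2*x < 4 || 4*n + 20*x >= -8 || n + (20/3)*x >= -13/3))
The weakest precondition is (x == 6 ==> (x < 5 || 2*x <= 4*n - 2 || n + (1/3)*x >= -1)) && ((!(x == 6)) ==> (2*x < 4 || 4*n + 20*x >= -8 || n + (20/3)*x >= -13/3)).
Check whether x == 1 implies it.
Every state satisfying the precondition satisfies the weakest precondition: the implication holds.
Answer: valid


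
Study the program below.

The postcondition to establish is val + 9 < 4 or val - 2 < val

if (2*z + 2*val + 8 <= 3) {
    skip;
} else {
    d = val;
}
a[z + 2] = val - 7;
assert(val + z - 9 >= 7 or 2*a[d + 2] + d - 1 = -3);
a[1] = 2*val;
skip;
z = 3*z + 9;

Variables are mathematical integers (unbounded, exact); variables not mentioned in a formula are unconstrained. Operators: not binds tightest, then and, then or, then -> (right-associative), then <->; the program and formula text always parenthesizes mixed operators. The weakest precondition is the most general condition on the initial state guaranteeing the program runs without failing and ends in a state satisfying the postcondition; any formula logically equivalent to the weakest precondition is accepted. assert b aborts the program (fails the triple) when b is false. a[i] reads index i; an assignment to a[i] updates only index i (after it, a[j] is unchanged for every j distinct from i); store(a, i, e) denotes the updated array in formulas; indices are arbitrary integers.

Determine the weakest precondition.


Working backward. After the program, the postcondition val + 9 < 4 or val - 2 < val must hold; in canonical form it is true.
Before z := 3*z + 9: true
Before skip: true
Before a[1] := 2*val: true
Before assert val + z - 9 >= 7 or 2*a[d + 2] + d - 1 = -3: val + z >= 16 or 2*a[d + 2] + d = -2
Before a[z + 2] := val - 7: val + z >= 16 or 2*store(a, z + 2, val - 7)[d + 2] + d = -2
Then branch requires val + z >= 16 or 2*store(a, z + 2, val - 7)[d + 2] + d = -2; else branch requires val + z >= 16 or 2*store(a, z + 2, val - 7)[val + 2] + val = -2.
Before the if: (2*val + 2*z <= -5 -> (val + z >= 16 or 2*store(a, z + 2, val - 7)[d + 2] + d = -2)) and ((not (2*val + 2*z <= -5)) -> (val + z >= 16 or 2*store(a, z + 2, val - 7)[val + 2] + val = -2))
Answer: WP = (2*val + 2*z <= -5 -> (val + z >= 16 or 2*store(a, z + 2, val - 7)[d + 2] + d = -2)) and ((not (2*val + 2*z <= -5)) -> (val + z >= 16 or 2*store(a, z + 2, val - 7)[val + 2] + val = -2))


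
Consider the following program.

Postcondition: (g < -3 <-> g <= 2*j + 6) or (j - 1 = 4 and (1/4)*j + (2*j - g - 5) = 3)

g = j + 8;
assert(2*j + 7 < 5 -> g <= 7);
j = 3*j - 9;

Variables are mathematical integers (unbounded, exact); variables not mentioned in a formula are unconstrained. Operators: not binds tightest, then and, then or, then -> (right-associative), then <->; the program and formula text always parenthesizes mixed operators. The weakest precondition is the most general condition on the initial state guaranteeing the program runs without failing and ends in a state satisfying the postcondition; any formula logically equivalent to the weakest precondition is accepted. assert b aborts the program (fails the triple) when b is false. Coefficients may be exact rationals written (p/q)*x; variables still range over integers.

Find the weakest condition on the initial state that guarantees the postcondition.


Working backward. After the program, the postcondition (g < -3 <-> g <= 2*j + 6) or (j - 1 = 4 and (1/4)*j + (2*j - g - 5) = 3) must hold; in canonical form it is (g < -3 <-> g <= 2*j + 6) or (j = 5 and (9/4)*j = g + 8).
Before j := 3*j - 9: (g < -3 <-> g <= 6*j - 12) or (3*j = 14 and (27/4)*j = g + 113/4)
Before assert 2*j + 7 < 5 -> g <= 7: (2*j < -2 -> g <= 7) and ((g < -3 <-> g <= 6*j - 12) or (3*j = 14 and (27/4)*j = g + 113/4))
Before g := j + 8: (2*j < -2 -> j <= -1) and ((j < -11 <-> 5*j >= 20) or (3*j = 14 and (23/4)*j = 145/4))
Answer: WP = (2*j < -2 -> j <= -1) and ((j < -11 <-> 5*j >= 20) or (3*j = 14 and (23/4)*j = 145/4))


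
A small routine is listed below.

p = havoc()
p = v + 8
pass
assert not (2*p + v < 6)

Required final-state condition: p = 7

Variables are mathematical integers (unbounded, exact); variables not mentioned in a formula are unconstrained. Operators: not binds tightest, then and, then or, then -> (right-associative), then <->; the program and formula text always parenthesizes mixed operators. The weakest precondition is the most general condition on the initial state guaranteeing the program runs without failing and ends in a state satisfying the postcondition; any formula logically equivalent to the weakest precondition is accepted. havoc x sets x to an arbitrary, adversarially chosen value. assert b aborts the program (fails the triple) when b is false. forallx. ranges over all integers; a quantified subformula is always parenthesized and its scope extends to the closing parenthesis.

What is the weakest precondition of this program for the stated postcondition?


Working backward. After the program, p = 7 must hold.
Before assert not (2*p + v < 6): (not (2*p + v < 6)) and p = 7
Before skip: (not (2*p + v < 6)) and p = 7
Before p := v + 8: (not (3*v < -10)) and v = -1
Before havoc p: (not (3*v < -10)) and v = -1
Answer: WP = (not (3*v < -10)) and v = -1


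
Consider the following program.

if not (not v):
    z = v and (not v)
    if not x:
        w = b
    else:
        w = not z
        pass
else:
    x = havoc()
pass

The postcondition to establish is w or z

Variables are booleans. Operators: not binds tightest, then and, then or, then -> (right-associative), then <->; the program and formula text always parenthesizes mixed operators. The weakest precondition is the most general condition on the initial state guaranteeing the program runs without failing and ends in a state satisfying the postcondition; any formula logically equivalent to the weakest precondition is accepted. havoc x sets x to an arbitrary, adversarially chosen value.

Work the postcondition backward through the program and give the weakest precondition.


Working backward. After the program, w or z must hold.
Before skip: w or z
Then branch requires (not x) -> b; else branch requires w or z.
Before the if: (v -> ((not x) -> b)) and ((not v) -> (w or z))
Answer: WP = (v -> ((not x) -> b)) and ((not v) -> (w or z))


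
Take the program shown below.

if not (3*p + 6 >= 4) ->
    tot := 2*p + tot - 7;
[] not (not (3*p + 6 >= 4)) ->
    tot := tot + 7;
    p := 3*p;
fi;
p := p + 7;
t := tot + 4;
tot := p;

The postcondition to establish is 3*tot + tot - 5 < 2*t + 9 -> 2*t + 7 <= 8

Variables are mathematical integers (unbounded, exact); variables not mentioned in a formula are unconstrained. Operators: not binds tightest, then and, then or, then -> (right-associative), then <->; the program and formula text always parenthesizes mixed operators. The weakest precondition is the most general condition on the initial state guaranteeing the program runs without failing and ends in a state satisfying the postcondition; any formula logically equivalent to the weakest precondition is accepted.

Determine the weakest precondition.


Working backward. After the program, the postcondition 3*tot + tot - 5 < 2*t + 9 -> 2*t + 7 <= 8 must hold; in canonical form it is 4*tot < 2*t + 14 -> 2*t <= 1.
Before tot := p: 4*p < 2*t + 14 -> 2*t <= 1
Before t := tot + 4: 4*p < 2*tot + 22 -> 2*tot <= -7
Before p := p + 7: 4*p < 2*tot - 6 -> 2*tot <= -7
Then branch requires 2*tot > 20 -> 4*p + 2*tot <= 7; else branch requires 12*p < 2*tot + 8 -> 2*tot <= -21.
Before the if: ((not (3*p >= -2)) -> (2*tot > 20 -> 4*p + 2*tot <= 7)) and (3*p >= -2 -> (12*p < 2*tot + 8 -> 2*tot <= -21))
Answer: WP = ((not (3*p >= -2)) -> (2*tot > 20 -> 4*p + 2*tot <= 7)) and (3*p >= -2 -> (12*p < 2*tot + 8 -> 2*tot <= -21))


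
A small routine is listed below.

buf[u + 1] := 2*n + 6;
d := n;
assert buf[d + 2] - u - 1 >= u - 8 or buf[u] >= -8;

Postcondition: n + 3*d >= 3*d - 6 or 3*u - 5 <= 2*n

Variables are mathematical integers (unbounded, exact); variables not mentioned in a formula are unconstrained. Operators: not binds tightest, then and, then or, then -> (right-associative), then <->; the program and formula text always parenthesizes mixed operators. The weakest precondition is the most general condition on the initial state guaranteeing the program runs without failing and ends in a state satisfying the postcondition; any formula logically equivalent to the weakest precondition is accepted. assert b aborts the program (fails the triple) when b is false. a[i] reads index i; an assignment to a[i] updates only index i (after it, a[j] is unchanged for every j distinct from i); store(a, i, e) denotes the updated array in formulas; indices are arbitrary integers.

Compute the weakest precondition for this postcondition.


Working backward. After the program, the postcondition n + 3*d >= 3*d - 6 or 3*u - 5 <= 2*n must hold; in canonical form it is n >= -6 or 3*u <= 2*n + 5.
Before assert buf[d + 2] - u - 1 >= u - 8 or buf[u] >= -8: (buf[d + 2] >= 2*u - 7 or buf[u] >= -8) and (n >= -6 or 3*u <= 2*n + 5)
Before d := n: (buf[n + 2] >= 2*u - 7 or buf[u] >= -8) and (n >= -6 or 3*u <= 2*n + 5)
Before buf[u + 1] := 2*n + 6: (store(buf, u + 1, 2*n + 6)[n + 2] >= 2*u - 7 or store(buf, u + 1, 2*n + 6)[u] >= -8) and (n >= -6 or 3*u <= 2*n + 5)
Answer: WP = (store(buf, u + 1, 2*n + 6)[n + 2] >= 2*u - 7 or store(buf, u + 1, 2*n + 6)[u] >= -8) and (n >= -6 or 3*u <= 2*n + 5)


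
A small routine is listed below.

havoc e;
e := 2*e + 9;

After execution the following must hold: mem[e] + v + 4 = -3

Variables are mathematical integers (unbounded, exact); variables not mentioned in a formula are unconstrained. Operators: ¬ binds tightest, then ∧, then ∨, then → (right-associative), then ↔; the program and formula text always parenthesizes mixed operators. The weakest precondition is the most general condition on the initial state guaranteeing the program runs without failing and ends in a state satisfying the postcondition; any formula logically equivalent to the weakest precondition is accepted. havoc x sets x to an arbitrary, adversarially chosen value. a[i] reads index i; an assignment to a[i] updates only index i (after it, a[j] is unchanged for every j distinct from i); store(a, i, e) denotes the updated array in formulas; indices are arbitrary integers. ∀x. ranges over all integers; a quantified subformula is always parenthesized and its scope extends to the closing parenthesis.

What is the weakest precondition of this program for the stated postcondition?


Working backward. After the program, the postcondition mem[e] + v + 4 = -3 must hold; in canonical form it is mem[e] + v = -7.
Before e := 2*e + 9: mem[2*e + 9] + v = -7
Before havoc e: ∀e_1. mem[2*e_1 + 9] + v = -7
Answer: WP = ∀e_1. mem[2*e_1 + 9] + v = -7


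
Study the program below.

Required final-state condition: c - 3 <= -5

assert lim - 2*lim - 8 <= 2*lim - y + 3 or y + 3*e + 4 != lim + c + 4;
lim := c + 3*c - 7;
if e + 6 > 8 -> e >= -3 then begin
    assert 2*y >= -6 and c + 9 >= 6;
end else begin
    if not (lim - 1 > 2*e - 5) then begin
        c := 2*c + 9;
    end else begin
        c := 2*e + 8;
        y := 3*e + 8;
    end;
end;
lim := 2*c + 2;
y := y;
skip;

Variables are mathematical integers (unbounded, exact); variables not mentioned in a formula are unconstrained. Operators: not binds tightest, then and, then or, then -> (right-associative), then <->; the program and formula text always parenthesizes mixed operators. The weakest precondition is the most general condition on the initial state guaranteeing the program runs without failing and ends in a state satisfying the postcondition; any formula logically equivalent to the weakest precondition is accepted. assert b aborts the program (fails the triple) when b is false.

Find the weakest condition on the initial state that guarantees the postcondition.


Working backward. After the program, the postcondition c - 3 <= -5 must hold; in canonical form it is c <= -2.
Before skip: c <= -2
Before y := y: c <= -2
Before lim := 2*c + 2: c <= -2
Then branch requires 2*y >= -6 and c >= -3 and c <= -2; else branch requires ((not (lim > 2*e - 4)) -> 2*c <= -11) and (lim > 2*e - 4 -> 2*e <= -10).
Before the if: ((e > 2 -> e >= -3) -> (2*y >= -6 and c >= -3 and c <= -2)) and ((not (e > 2 -> e >= -3)) -> (((not (lim > 2*e - 4)) -> 2*c <= -11) and (lim > 2*e - 4 -> 2*e <= -10)))
Before lim := c + 3*c - 7: ((e > 2 -> e >= -3) -> (2*y >= -6 and c >= -3 and c <= -2)) and ((not (e > 2 -> e >= -3)) -> (((not (4*c > 2*e + 3)) -> 2*c <= -11) and (4*c > 2*e + 3 -> 2*e <= -10)))
Before assert lim - 2*lim - 8 <= 2*lim - y + 3 or y + 3*e + 4 != lim + c + 4: (y <= 3*lim + 11 or 3*e + y != c + lim) and ((e > 2 -> e >= -3) -> (2*y >= -6 and c >= -3 and c <= -2)) and ((not (e > 2 -> e >= -3)) -> (((not (4*c > 2*e + 3)) -> 2*c <= -11) and (4*c > 2*e + 3 -> 2*e <= -10)))
Answer: WP = (y <= 3*lim + 11 or 3*e + y != c + lim) and ((e > 2 -> e >= -3) -> (2*y >= -6 and c >= -3 and c <= -2)) and ((not (e > 2 -> e >= -3)) -> (((not (4*c > 2*e + 3)) -> 2*c <= -11) and (4*c > 2*e + 3 -> 2*e <= -10)))


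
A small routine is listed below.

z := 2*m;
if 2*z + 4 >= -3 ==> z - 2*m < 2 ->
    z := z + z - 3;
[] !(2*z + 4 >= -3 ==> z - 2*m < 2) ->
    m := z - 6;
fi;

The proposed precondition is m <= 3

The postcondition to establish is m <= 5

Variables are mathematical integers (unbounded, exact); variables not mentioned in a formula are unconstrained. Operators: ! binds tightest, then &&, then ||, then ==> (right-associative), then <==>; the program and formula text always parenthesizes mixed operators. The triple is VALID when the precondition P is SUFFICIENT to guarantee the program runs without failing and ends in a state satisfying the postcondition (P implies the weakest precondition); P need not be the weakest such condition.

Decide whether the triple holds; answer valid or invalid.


Working backward. After the program, m <= 5 must hold.
Then branch requires m <= 5; else branch requires z <= 11.
Before the if: ((2*z >= -7 ==> z < 2*m + 2) ==> m <= 5) && ((!(2*z >= -7 ==> z < 2*m + 2)) ==> z <= 11)
Before z := 2*m: m <= 5
The weakest precondition is m <= 5.
Check whether m <= 3 implies it.
Every state satisfying the precondition satisfies the weakest precondition: the implication holds.
Answer: valid


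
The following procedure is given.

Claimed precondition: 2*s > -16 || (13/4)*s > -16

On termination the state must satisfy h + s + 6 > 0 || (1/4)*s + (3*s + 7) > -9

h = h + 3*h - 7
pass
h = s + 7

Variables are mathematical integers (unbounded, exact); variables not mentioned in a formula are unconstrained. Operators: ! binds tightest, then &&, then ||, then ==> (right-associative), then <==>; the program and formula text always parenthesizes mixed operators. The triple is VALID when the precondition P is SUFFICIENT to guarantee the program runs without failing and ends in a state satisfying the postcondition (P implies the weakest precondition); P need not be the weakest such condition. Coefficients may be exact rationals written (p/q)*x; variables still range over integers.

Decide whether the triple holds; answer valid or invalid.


Working backward. After the program, the postcondition h + s + 6 > 0 || (1/4)*s + (3*s + 7) > -9 must hold; in canonical form it is h + s > -6 || (13/4)*s > -16.
Before h := s + 7: 2*s > -13 || (13/4)*s > -16
Before skip: 2*s > -13 || (13/4)*s > -16
Before h := h + 3*h - 7: 2*s > -13 || (13/4)*s > -16
The weakest precondition is 2*s > -13 || (13/4)*s > -16.
Check whether 2*s > -16 || (13/4)*s > -16 implies it.
Countermodel: at the initial state s = -7, the precondition holds but the weakest precondition fails.
Answer: invalid
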